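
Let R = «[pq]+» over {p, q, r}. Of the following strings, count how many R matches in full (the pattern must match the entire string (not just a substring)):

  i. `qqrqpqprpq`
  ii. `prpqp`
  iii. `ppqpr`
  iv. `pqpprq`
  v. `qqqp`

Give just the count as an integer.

i → no match
ii → no match
iii → no match
iv → no match
v → match
Total matched: 1

1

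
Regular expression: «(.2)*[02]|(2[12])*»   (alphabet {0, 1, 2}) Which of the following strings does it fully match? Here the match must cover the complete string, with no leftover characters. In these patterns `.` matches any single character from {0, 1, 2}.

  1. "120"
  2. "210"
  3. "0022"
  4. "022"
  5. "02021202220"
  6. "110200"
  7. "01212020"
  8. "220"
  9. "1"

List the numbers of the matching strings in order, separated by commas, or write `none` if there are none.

1, 4, 5, 8

1 → match
2 → no match
3 → no match
4 → match
5 → match
6 → no match
7 → no match
8 → match
9 → no match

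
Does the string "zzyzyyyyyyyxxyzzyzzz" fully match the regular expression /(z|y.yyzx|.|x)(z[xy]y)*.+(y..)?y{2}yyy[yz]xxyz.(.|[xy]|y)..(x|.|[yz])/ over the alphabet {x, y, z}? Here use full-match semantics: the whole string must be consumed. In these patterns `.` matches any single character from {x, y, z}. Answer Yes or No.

Yes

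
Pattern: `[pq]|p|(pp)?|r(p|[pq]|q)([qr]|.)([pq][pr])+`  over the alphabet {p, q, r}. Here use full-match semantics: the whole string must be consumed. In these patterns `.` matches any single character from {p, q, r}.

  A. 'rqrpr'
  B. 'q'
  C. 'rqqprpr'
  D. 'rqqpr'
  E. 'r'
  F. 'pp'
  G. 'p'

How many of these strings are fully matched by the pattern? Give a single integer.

A. 'rqrpr' → match
B. 'q' → match
C. 'rqqprpr' → match
D. 'rqqpr' → match
E. 'r' → no match
F. 'pp' → match
G. 'p' → match
Total matched: 6

6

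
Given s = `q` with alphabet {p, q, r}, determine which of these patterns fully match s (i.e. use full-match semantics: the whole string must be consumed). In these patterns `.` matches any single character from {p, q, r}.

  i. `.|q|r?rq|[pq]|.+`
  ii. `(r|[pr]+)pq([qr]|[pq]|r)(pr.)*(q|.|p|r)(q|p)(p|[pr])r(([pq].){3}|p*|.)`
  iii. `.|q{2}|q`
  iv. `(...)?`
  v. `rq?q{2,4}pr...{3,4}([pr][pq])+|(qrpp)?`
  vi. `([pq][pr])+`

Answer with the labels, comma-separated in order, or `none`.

i, iii

i → match
ii → no match
iii → match
iv → no match
v → no match
vi → no match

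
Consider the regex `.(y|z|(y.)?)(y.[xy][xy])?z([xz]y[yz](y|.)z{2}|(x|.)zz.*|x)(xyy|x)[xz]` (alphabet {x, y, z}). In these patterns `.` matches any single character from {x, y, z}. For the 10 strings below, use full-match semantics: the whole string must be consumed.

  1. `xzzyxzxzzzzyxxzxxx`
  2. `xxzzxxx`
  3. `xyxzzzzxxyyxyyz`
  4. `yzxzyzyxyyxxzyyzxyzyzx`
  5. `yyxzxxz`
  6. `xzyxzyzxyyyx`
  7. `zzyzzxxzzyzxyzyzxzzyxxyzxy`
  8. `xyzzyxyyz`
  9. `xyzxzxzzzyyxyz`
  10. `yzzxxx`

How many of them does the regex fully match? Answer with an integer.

3

1 → no match
2 → no match
3 → match
4 → no match
5 → match
6 → no match
7 → no match
8 → no match
9 → no match
10 → match
Total matched: 3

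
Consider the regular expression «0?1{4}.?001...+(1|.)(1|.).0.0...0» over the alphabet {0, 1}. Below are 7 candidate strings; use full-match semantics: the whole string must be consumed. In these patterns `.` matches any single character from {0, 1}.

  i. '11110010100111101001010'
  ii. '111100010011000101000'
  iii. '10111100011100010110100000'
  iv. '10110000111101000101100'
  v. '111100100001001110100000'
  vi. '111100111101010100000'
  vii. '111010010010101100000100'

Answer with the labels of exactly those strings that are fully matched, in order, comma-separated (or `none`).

i → no match
ii → match
iii → no match
iv → no match
v → match
vi → match
vii → no match

ii, v, vi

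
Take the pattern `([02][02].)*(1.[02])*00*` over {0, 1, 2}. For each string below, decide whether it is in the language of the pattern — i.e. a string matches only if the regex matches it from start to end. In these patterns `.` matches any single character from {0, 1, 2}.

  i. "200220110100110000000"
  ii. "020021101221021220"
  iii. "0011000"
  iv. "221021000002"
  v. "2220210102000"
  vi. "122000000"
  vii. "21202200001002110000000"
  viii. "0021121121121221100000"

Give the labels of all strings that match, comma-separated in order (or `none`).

i, iii, vi, viii

i → match
ii → no match
iii → match
iv → no match
v → no match
vi → match
vii → no match
viii → match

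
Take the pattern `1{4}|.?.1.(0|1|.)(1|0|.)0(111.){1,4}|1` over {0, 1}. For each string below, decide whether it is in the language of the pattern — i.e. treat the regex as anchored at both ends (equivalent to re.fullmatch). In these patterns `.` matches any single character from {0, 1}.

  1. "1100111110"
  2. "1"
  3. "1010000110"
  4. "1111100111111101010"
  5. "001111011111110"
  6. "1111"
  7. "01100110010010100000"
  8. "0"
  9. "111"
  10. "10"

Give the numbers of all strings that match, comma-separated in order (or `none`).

1 → no match
2 → match
3 → no match
4 → no match
5 → match
6 → match
7 → no match
8 → no match
9 → no match
10 → no match

2, 5, 6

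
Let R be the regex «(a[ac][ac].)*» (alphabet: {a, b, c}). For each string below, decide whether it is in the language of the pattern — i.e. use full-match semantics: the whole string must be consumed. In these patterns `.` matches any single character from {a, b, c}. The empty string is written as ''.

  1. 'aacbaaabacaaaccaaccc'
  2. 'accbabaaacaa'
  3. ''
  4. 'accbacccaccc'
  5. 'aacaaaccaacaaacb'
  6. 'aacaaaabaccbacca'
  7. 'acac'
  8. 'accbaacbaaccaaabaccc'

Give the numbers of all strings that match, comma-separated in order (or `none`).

1 → match
2 → no match
3 → match
4 → match
5 → match
6 → match
7 → match
8 → match

1, 3, 4, 5, 6, 7, 8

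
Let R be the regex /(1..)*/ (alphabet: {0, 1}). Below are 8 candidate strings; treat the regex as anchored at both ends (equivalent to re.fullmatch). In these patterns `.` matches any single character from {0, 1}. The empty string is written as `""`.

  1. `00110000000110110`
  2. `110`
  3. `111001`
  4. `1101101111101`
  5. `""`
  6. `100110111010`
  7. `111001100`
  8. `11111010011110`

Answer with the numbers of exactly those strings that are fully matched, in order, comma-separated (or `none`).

2, 5

1 → no match
2 → match
3 → no match
4 → no match
5 → match
6 → no match
7 → no match
8 → no match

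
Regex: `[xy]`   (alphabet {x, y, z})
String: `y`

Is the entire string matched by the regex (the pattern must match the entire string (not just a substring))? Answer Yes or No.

Yes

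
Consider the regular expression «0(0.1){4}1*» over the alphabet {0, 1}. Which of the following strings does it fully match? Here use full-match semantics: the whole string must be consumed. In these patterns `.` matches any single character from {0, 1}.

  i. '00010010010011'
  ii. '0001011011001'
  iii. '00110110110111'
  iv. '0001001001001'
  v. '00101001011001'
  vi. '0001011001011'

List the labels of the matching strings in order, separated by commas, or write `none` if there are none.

i, ii, iii, iv, vi

i → match
ii → match
iii → match
iv → match
v → no match
vi → match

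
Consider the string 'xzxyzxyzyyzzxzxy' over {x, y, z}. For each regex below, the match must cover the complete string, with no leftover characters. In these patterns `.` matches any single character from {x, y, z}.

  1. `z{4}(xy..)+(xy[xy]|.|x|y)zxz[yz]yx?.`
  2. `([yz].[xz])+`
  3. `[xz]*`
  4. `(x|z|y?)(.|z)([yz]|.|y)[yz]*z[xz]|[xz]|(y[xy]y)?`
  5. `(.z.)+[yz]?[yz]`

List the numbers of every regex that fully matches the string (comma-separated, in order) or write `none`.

5

1 → no match — must start with 'z'
2 → no match
3 → no match
4 → no match
5 → match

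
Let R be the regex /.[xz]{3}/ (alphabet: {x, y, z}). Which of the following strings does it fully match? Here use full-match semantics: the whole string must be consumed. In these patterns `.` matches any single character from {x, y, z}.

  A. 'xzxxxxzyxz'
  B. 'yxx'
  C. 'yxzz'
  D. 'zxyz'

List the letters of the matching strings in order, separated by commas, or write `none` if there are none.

C

A. 'xzxxxxzyxz' → no match
B. 'yxx' → no match
C. 'yxzz' → match
D. 'zxyz' → no match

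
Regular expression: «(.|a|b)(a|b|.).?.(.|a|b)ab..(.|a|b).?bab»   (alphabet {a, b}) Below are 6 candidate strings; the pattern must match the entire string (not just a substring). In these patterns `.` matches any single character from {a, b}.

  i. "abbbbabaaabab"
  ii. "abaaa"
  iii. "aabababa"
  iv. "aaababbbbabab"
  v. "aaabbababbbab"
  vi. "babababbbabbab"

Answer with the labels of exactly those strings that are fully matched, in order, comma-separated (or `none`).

i, iv, v, vi

i → match
ii → no match — must end with "bab"
iii → no match — must end with "bab"
iv → match
v → match
vi → match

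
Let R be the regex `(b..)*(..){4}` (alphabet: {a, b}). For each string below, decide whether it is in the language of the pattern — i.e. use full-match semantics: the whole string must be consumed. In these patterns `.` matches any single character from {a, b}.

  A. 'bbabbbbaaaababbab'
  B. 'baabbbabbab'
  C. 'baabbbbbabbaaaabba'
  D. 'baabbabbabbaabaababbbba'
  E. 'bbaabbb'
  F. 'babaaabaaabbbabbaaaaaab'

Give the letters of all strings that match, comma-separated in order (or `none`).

A → match
B → match
C → no match
D → no match
E → no match
F → no match

A, B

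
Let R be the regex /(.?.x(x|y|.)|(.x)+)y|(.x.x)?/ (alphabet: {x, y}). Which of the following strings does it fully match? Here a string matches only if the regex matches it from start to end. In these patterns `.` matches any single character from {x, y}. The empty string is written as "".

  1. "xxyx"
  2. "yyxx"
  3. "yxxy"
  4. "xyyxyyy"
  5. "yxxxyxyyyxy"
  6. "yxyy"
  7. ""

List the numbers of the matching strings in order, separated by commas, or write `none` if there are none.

1 → match
2 → no match
3 → match
4 → no match
5 → no match
6 → match
7 → match

1, 3, 6, 7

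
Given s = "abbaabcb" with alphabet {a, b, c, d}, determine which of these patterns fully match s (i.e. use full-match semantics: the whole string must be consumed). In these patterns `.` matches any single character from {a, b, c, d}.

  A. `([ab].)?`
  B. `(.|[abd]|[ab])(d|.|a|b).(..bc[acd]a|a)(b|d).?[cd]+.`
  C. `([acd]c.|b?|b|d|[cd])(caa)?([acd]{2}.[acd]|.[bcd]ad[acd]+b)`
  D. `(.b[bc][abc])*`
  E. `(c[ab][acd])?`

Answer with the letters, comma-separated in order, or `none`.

D

A → no match
B → no match
C → no match
D → match
E → no match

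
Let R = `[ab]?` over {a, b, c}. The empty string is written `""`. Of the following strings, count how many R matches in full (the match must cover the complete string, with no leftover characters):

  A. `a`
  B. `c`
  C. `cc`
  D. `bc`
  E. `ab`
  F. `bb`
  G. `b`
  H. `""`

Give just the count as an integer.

A → match
B → no match
C → no match
D → no match
E → no match
F → no match
G → match
H → match
Total matched: 3

3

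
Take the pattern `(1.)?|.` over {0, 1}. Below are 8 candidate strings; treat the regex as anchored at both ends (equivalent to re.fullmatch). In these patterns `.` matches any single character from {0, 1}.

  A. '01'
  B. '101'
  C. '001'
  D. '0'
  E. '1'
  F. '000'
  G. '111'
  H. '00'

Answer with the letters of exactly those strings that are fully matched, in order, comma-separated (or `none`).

D, E

A. '01' → no match
B. '101' → no match
C. '001' → no match
D. '0' → match
E. '1' → match
F. '000' → no match
G. '111' → no match
H. '00' → no match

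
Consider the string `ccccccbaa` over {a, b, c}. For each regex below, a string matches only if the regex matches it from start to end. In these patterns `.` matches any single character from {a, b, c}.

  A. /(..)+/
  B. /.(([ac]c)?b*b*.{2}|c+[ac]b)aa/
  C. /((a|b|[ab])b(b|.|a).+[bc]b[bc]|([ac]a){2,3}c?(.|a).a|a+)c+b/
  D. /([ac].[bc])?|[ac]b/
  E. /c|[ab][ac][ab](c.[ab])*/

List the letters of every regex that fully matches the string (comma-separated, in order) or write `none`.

A → no match
B → match
C → no match — must end with `cb`
D → no match
E → no match

B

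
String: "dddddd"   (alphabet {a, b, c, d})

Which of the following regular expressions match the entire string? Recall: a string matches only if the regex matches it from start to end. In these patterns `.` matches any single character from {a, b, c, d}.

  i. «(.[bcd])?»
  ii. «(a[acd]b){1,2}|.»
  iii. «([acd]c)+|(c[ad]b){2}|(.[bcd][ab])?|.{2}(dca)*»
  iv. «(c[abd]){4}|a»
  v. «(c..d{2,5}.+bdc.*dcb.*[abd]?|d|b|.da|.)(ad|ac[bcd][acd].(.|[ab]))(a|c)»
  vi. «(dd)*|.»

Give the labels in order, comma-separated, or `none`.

vi

i → no match
ii → no match
iii → no match
iv → no match
v → no match
vi → match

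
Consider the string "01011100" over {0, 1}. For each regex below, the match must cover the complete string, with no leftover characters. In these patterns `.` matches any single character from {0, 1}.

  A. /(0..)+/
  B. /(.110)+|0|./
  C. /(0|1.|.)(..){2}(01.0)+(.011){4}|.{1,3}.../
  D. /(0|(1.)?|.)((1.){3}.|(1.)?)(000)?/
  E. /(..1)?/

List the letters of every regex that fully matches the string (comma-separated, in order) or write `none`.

A → no match
B → no match
C → no match
D → match
E → no match

D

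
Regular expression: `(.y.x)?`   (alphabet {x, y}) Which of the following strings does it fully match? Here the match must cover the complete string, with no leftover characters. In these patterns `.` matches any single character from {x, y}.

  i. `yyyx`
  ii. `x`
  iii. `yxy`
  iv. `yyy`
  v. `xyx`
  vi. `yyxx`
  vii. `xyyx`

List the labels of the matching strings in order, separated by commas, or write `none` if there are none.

i, vi, vii

i → match
ii → no match
iii → no match
iv → no match
v → no match
vi → match
vii → match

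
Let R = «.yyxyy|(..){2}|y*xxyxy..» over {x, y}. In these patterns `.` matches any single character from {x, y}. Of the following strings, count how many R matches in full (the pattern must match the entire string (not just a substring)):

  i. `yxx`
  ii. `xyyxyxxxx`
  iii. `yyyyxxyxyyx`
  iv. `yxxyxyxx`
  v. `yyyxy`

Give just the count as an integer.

2

i → no match
ii → no match
iii → match
iv → match
v → no match
Total matched: 2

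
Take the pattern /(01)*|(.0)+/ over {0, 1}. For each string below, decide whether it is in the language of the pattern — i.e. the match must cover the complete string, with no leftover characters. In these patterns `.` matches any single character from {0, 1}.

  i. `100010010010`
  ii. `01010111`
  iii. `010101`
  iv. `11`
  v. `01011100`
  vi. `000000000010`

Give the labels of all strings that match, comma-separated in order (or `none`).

i → no match
ii → no match
iii → match
iv → no match
v → no match
vi → match

iii, vi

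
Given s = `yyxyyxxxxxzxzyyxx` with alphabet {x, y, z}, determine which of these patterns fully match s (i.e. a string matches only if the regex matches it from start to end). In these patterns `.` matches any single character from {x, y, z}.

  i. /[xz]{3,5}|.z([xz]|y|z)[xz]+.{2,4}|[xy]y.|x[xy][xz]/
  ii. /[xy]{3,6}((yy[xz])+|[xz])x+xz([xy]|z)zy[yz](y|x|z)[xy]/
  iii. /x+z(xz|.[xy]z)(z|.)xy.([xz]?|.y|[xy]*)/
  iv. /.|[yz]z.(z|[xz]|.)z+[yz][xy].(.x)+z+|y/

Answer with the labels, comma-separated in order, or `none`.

ii

i → no match
ii → match
iii → no match — must start with `x`
iv → no match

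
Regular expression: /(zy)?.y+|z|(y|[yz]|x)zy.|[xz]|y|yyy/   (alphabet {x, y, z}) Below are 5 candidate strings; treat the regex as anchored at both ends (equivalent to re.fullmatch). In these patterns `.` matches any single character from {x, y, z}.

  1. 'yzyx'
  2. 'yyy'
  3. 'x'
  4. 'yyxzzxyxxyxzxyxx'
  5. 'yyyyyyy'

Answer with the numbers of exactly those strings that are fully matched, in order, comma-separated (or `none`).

1, 2, 3, 5

1 → match
2 → match
3 → match
4 → no match
5 → match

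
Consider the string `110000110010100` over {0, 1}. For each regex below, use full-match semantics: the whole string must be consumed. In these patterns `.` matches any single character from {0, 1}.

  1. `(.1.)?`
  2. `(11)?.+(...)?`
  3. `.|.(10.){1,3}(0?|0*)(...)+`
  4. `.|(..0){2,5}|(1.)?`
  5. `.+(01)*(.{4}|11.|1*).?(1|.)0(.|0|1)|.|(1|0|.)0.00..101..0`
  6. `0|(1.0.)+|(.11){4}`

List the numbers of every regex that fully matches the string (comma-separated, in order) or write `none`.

1 → no match
2 → match
3 → match
4 → match
5 → match
6 → no match

2, 3, 4, 5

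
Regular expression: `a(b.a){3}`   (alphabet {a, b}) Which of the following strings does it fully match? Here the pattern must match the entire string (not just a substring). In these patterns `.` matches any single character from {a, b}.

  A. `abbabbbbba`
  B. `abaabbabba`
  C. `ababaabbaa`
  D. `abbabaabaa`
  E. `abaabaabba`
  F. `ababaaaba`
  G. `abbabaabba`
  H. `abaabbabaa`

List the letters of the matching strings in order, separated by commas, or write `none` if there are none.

B, D, E, G, H

A. `abbabbbbba` → no match
B. `abaabbabba` → match
C. `ababaabbaa` → no match
D. `abbabaabaa` → match
E. `abaabaabba` → match
F. `ababaaaba` → no match
G. `abbabaabba` → match
H. `abaabbabaa` → match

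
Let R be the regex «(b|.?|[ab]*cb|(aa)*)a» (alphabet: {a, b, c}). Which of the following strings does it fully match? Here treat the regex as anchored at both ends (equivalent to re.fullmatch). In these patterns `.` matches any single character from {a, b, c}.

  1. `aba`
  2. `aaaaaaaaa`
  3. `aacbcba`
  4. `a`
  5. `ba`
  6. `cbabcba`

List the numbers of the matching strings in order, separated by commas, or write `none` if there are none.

2, 4, 5

1 → no match
2 → match
3 → no match
4 → match
5 → match
6 → no match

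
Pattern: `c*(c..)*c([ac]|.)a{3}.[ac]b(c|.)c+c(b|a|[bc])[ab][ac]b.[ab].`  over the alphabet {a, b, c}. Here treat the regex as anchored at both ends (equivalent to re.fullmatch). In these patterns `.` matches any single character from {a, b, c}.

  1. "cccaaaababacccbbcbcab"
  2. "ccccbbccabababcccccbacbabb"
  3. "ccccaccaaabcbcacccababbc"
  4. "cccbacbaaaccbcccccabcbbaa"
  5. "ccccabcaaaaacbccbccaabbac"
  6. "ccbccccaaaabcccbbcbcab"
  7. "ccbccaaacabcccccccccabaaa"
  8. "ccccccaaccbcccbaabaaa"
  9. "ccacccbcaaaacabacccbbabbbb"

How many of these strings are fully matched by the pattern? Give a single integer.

1 → match
2 → no match
3 → no match
4 → match
5 → no match
6 → no match
7 → no match
8 → no match
9 → match
Total matched: 3

3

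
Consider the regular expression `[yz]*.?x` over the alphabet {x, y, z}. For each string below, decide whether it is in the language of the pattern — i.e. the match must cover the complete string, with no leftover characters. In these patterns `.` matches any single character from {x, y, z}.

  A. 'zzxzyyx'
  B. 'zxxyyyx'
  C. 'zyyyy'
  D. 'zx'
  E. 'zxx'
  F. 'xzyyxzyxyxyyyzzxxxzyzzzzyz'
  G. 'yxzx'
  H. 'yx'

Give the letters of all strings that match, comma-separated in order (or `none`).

A → no match
B → no match
C → no match — must end with 'x'
D → match
E → match
F → no match — must end with 'x'
G → no match
H → match

D, E, H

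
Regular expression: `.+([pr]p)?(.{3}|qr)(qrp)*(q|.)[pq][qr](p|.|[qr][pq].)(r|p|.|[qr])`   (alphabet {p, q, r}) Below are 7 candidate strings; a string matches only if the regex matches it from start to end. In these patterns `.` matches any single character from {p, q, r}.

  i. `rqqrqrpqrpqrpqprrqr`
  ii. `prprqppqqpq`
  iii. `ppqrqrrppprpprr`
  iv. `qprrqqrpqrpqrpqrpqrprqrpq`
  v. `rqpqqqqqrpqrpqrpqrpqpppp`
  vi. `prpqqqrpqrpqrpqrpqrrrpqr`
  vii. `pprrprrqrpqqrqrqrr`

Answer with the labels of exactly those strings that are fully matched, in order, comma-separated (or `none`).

i → no match
ii → match
iii → no match
iv → match
v → no match
vi → no match
vii → no match

ii, iv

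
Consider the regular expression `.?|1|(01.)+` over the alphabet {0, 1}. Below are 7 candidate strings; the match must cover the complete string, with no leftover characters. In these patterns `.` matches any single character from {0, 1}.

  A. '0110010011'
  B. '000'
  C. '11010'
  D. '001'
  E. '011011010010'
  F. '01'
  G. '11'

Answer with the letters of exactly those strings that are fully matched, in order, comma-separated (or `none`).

A → no match
B → no match
C → no match
D → no match
E → match
F → no match
G → no match

E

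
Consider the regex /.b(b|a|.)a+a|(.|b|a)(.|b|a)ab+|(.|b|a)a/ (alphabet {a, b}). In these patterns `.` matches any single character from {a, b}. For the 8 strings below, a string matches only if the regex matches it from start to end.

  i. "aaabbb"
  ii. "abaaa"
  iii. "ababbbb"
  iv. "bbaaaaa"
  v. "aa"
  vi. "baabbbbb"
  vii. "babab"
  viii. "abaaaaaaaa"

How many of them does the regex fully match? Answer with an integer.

7

i → match
ii → match
iii → match
iv → match
v → match
vi → match
vii → no match
viii → match
Total matched: 7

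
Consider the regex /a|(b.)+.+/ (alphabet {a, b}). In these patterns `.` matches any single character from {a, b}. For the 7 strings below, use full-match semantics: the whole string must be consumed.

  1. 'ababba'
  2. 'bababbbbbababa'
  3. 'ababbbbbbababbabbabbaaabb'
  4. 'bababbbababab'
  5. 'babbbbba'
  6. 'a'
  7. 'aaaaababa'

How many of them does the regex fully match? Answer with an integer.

4

1. 'ababba' → no match
2 → match
3 → no match
4 → match
5. 'babbbbba' → match
6. 'a' → match
7. 'aaaaababa' → no match
Total matched: 4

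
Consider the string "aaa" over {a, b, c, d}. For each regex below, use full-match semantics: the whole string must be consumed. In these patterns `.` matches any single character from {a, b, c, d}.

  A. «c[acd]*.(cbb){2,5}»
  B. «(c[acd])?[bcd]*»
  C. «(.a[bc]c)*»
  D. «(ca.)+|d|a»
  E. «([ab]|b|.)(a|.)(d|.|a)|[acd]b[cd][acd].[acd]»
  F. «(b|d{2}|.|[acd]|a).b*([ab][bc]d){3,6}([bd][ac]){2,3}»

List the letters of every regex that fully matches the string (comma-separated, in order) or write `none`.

E

A → no match — must start with "c"
B → no match
C → no match
D → no match
E → match
F → no match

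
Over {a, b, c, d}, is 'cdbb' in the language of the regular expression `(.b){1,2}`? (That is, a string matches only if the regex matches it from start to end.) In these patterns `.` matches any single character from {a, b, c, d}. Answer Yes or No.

No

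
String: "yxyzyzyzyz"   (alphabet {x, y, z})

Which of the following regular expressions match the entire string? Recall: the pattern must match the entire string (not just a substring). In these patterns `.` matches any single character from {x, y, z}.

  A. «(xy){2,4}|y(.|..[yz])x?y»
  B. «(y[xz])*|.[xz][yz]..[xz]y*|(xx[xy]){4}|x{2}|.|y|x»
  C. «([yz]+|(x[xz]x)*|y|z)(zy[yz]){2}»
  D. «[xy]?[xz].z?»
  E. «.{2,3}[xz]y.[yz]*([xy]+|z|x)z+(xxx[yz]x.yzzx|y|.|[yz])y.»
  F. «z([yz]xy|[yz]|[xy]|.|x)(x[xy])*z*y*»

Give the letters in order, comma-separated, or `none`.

B

A → no match
B → match
C → no match
D → no match
E → no match
F → no match — must start with "z"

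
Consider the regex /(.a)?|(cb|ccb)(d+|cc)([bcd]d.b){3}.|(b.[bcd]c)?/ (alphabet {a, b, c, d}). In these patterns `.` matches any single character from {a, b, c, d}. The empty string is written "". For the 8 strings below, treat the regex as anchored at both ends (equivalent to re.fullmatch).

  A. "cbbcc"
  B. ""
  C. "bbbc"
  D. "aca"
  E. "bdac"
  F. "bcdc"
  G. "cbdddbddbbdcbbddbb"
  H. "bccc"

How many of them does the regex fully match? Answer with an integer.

A → no match
B → match
C → match
D → no match
E → no match
F → match
G → match
H → match
Total matched: 5

5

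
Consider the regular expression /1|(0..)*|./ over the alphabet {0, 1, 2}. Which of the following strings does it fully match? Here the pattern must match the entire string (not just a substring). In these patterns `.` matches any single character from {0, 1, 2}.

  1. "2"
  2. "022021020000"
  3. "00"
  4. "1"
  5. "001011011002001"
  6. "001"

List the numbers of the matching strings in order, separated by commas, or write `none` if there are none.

1, 2, 4, 5, 6

1 → match
2 → match
3 → no match
4 → match
5 → match
6 → match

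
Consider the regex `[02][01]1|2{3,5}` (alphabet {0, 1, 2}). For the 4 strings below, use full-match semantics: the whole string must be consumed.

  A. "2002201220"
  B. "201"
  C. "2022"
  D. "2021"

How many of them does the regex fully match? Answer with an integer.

A → no match
B → match
C → no match
D → no match
Total matched: 1

1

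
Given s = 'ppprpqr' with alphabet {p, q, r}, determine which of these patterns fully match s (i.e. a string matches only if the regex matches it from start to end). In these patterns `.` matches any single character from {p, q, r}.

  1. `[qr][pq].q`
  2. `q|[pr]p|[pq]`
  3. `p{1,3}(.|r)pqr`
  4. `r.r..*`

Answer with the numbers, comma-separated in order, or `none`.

1 → no match — must end with 'q'
2 → no match
3 → match
4 → no match — must start with 'r'

3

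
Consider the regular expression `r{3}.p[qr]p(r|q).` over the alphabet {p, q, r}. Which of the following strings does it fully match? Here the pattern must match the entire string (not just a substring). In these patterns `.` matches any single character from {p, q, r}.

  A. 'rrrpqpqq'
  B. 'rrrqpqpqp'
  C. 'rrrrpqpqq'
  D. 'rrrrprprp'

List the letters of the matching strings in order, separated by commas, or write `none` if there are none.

B, C, D

A → no match
B → match
C → match
D → match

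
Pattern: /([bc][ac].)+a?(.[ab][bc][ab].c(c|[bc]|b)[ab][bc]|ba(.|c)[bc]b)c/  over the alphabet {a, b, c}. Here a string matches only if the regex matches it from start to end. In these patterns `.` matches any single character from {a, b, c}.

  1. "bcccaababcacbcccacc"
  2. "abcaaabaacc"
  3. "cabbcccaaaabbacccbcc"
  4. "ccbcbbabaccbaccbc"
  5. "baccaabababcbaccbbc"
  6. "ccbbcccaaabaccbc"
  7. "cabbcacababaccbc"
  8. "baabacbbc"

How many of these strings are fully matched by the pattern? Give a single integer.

1 → match
2. "abcaaabaacc" → no match
3 → match
4 → no match
5 → match
6 → match
7 → match
8. "baabacbbc" → match
Total matched: 6

6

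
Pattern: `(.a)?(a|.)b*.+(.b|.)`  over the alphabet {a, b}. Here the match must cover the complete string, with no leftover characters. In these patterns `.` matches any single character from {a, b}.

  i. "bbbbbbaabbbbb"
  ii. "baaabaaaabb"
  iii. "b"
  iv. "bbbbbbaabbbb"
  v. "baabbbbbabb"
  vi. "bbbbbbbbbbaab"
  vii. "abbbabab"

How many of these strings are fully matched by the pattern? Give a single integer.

i → match
ii → match
iii → no match
iv → match
v → match
vi → match
vii → match
Total matched: 6

6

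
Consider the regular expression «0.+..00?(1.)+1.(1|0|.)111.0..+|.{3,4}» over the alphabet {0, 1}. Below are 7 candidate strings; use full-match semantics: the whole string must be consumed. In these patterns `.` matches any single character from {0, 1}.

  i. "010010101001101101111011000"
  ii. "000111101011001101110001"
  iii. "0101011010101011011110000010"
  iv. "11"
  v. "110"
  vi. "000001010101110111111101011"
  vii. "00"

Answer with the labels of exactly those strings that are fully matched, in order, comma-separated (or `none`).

i → no match
ii → no match
iii → match
iv → no match
v → match
vi → match
vii → no match

iii, v, vi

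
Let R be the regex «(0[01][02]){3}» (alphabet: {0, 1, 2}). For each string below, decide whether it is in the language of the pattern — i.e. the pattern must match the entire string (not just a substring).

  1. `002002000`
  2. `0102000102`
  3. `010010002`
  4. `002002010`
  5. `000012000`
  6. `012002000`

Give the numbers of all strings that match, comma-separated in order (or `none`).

1 → match
2 → no match
3 → match
4 → match
5 → match
6 → match

1, 3, 4, 5, 6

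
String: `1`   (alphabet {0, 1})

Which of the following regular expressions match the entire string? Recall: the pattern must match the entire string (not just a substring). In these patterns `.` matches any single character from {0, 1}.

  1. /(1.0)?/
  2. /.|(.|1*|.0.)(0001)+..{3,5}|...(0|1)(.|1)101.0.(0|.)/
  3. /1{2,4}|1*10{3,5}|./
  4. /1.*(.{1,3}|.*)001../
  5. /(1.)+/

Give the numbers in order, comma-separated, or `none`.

2, 3

1 → no match
2 → match
3 → match
4 → no match
5 → no match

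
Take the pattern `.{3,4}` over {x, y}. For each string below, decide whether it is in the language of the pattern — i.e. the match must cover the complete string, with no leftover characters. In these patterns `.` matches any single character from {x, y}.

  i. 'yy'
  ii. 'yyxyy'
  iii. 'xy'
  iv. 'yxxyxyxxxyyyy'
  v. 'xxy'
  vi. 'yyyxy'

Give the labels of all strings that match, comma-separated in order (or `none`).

v

i → no match
ii → no match
iii → no match
iv → no match
v → match
vi → no match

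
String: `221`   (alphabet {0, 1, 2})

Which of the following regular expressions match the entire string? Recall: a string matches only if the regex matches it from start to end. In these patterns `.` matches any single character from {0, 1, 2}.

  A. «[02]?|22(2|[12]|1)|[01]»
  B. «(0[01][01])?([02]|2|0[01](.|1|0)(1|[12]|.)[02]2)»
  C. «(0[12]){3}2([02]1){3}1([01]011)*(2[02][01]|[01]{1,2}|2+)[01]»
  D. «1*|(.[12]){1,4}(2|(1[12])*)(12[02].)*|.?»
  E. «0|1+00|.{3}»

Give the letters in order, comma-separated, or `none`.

A → match
B → no match
C → no match — must start with `0`
D → no match
E → match

A, E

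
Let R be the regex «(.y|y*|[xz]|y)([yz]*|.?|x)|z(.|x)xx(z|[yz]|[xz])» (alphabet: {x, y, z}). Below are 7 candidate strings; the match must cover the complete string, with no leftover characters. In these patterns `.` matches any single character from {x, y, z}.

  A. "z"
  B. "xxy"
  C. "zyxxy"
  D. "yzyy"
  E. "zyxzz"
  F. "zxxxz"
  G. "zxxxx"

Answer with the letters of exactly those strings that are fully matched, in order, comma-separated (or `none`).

A, C, D, F, G

A. "z" → match
B. "xxy" → no match
C. "zyxxy" → match
D. "yzyy" → match
E. "zyxzz" → no match
F. "zxxxz" → match
G. "zxxxx" → match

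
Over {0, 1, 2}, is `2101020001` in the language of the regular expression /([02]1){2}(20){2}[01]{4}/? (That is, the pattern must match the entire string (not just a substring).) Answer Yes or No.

No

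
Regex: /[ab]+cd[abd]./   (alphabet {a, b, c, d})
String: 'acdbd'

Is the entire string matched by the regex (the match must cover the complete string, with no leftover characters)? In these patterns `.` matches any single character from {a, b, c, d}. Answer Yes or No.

Yes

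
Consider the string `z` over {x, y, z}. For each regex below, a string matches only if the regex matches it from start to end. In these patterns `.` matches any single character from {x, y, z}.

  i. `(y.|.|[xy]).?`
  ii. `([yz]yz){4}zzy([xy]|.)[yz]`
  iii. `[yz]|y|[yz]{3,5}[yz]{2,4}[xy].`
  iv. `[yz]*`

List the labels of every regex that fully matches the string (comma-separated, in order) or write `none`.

i, iii, iv

i → match
ii → no match
iii → match
iv → match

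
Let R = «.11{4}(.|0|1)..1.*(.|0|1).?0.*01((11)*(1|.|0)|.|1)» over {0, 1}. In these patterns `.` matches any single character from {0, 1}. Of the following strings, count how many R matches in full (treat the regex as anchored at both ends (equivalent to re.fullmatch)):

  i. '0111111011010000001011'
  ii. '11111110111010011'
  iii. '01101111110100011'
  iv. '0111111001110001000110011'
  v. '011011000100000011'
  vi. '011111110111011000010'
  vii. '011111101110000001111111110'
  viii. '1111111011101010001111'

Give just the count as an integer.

6

i → match
ii → match
iii → no match
iv → match
v → no match
vi → match
vii → match
viii → match
Total matched: 6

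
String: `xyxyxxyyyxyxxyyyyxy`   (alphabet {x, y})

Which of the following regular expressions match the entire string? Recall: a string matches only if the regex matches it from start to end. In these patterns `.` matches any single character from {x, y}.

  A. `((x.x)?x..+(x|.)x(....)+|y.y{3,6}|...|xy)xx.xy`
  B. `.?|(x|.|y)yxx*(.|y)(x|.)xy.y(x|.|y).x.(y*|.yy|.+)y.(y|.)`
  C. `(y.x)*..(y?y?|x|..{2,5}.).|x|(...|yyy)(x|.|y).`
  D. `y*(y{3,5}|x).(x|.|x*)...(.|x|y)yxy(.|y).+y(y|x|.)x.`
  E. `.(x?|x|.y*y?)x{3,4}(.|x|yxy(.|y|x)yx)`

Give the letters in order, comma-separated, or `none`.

B

A → no match
B → match
C → no match
D → no match
E → no match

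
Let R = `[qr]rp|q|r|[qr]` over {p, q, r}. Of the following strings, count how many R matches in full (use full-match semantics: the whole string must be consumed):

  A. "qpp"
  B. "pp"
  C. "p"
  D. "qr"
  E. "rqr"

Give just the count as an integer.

A → no match
B → no match
C → no match
D → no match
E → no match
Total matched: 0

0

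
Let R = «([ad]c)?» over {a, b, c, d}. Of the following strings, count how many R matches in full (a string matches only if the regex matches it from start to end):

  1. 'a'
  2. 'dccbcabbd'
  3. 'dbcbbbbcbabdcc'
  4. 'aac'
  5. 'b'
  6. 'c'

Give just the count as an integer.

0

1 → no match
2 → no match
3 → no match
4 → no match
5 → no match
6 → no match
Total matched: 0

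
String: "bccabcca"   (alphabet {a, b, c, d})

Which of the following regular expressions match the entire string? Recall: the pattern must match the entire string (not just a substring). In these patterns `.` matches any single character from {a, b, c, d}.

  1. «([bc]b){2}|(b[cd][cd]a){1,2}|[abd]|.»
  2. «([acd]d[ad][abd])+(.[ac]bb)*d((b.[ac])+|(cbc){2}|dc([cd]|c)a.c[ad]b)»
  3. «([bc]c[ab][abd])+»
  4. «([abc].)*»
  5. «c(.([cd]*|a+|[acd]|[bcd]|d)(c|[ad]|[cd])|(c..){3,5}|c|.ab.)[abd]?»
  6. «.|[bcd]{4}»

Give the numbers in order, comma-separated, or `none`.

1 → match
2 → no match
3 → no match
4 → match
5 → no match — must start with "c"
6 → no match

1, 4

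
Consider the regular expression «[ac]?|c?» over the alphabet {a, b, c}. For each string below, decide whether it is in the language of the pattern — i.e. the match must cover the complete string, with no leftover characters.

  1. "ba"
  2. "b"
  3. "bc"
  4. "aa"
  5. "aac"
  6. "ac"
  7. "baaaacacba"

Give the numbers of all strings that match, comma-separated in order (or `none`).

1. "ba" → no match
2. "b" → no match
3. "bc" → no match
4. "aa" → no match
5. "aac" → no match
6. "ac" → no match
7. "baaaacacba" → no match

none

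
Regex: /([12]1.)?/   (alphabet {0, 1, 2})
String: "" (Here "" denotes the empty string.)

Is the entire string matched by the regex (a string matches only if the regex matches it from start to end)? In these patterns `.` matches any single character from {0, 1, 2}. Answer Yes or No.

Yes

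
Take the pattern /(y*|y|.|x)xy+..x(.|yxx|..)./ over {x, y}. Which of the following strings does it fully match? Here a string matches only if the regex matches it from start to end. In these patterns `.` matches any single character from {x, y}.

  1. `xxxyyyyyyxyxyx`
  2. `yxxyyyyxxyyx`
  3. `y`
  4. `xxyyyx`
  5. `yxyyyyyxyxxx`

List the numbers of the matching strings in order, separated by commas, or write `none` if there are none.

1 → no match
2 → no match
3 → no match
4 → no match
5 → match

5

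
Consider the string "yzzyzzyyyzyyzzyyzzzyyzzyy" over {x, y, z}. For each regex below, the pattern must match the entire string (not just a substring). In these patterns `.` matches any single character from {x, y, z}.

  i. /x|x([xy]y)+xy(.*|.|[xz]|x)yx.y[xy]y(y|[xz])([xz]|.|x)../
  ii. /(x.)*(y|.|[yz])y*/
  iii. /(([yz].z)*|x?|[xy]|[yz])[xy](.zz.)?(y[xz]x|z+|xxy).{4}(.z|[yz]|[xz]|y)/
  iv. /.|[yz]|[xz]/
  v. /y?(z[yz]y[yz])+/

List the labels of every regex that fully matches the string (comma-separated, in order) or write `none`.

i → no match — must start with "x"
ii → no match
iii → no match
iv → no match
v → match

v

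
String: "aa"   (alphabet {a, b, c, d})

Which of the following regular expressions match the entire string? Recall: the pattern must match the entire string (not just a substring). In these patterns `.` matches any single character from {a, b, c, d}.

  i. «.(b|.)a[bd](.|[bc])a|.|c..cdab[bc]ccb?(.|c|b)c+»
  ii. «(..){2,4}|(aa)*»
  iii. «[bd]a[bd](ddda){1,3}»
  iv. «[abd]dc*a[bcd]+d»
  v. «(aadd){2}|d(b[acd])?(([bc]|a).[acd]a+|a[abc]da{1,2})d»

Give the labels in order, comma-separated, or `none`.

i → no match
ii → match
iii → no match — must end with "ddda"
iv → no match — must end with "d"
v → no match

ii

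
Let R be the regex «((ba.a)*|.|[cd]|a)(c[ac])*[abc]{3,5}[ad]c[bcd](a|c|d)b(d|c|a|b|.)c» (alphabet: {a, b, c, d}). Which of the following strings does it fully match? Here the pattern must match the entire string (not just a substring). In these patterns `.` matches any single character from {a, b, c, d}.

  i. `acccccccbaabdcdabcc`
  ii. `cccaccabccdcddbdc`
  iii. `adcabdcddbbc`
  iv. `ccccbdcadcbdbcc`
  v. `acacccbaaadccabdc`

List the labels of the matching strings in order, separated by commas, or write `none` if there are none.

i, ii, v

i → match
ii → match
iii → no match
iv → no match
v → match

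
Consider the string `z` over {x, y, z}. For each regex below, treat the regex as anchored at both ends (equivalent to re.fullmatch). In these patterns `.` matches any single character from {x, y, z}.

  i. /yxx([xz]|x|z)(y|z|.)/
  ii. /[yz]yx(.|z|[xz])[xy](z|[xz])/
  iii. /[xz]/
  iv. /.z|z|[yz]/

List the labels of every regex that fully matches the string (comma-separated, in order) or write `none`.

i → no match — must start with `yxx`
ii → no match
iii → match
iv → match

iii, iv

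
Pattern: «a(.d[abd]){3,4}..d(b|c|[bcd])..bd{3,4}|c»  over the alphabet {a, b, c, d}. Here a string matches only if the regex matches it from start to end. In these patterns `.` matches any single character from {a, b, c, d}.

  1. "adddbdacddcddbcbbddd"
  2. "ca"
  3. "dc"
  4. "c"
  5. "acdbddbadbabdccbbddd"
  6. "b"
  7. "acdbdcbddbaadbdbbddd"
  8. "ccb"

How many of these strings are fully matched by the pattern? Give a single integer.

1 → match
2 → no match
3 → no match
4 → match
5 → match
6 → no match
7 → no match
8 → no match
Total matched: 3

3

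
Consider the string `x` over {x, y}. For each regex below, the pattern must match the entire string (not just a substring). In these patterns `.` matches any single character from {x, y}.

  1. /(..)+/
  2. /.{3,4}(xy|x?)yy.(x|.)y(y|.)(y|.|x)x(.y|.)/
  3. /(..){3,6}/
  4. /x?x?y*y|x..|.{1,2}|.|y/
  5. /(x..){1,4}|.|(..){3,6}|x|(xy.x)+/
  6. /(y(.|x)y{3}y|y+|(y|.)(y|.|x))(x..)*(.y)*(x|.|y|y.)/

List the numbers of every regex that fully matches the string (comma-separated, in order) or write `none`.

1 → no match
2 → no match
3 → no match
4 → match
5 → match
6 → no match

4, 5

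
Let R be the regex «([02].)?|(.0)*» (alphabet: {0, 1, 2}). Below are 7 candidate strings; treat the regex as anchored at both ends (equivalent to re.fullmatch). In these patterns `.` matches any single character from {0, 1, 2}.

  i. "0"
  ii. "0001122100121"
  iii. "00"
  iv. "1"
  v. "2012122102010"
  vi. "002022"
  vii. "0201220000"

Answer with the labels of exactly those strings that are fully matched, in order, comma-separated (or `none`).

iii

i. "0" → no match
ii → no match
iii. "00" → match
iv. "1" → no match
v → no match
vi. "002022" → no match
vii. "0201220000" → no match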